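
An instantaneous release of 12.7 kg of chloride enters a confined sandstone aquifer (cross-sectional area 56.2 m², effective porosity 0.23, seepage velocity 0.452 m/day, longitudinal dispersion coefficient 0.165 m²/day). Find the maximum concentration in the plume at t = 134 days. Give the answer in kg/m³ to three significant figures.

0.0589 kg/m³

The peak of an instantaneous 1D plume sits at x = vt; there the Gaussian factor is 1 and C_max = M/(n_e·A·√(4πDt)), where n_e·A is the pore area the mass is dissolved in.
√(4πDt) = √(4π × 0.165 × 134) = 16.67 m, so C_max = 12.7/(0.23 × 56.2 × 16.67) = 0.0589 kg/m³.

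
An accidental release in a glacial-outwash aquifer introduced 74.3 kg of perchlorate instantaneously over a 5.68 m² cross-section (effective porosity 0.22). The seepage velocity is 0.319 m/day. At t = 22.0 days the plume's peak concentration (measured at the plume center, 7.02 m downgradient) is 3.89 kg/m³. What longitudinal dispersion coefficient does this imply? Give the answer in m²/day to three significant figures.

At the plume center C_max = M/(n_e·A·√(4πDt)), so D = M²/(4πt·(n_e·A·C_max)²).
n_e·A·C_max = 0.22 × 5.68 × 3.89 = 4.861 kg/m.
D = 74.3²/(4π × 22.0 × 4.861²) = 0.845 m²/day.

0.845 m²/day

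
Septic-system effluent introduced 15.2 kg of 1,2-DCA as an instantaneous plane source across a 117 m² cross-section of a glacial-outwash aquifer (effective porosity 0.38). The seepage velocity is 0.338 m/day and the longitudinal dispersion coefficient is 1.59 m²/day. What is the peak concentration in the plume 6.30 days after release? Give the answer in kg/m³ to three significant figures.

The peak of an instantaneous 1D plume sits at x = vt; there the Gaussian factor is 1 and C_max = M/(n_e·A·√(4πDt)), where n_e·A is the pore area the mass is dissolved in.
√(4πDt) = √(4π × 1.59 × 6.30) = 11.22 m, so C_max = 15.2/(0.38 × 117 × 11.22) = 0.0305 kg/m³.

0.0305 kg/m³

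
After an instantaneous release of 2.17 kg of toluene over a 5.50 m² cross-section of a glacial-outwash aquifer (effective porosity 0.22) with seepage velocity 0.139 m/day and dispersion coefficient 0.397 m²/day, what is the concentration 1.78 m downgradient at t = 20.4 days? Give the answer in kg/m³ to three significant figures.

0.172 kg/m³

For an instantaneous plane source, C(x,t) = M/(n_e·A·√(4πDt)) · exp(−(x−vt)²/(4Dt)), with n_e·A the pore (flow) area.
Plume center vt = 0.139 × 20.4 = 2.8356 m, so the well at 1.78 m is 1.0556 m upgradient of the peak.
√(4πDt) = 10.09 m, giving peak height M/(n_e·A·√(4πDt)) = 2.17/(0.22 × 5.50 × 10.09) = 0.1777 kg/m³.
(x−vt)²/(4Dt) = (-1.0556)²/(4 × 0.397 × 20.4) = 0.03440; exp(−0.03440) = 0.9662.
C = 0.1777 × 0.9662 = 0.172 kg/m³.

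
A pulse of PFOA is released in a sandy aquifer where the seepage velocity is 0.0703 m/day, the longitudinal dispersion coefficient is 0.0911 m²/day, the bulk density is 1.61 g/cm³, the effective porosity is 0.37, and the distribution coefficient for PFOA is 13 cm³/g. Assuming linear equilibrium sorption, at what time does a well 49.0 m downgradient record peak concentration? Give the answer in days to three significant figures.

Retardation factor R = 1 + ρ_b·K_d/n = 1 + 1.61 × 13/0.37 = 57.57.
Sorption retards both mechanisms: v_R = v/R = 0.001221 m/day, D_R = D/R = 0.001582 m²/day.
Peak time from v_R²t² + 2D_R t − x² = 0: t = (√(D_R² + v_R²x²) − D_R)/v_R².
√(D_R² + v_R²x²) = √(0.001582² + 0.001221² × 49.0²) = 0.05985; v_R² = 1.491e-06.
t = (0.05985 − 0.001582)/1.491e-06 = 39100 days.

39100 days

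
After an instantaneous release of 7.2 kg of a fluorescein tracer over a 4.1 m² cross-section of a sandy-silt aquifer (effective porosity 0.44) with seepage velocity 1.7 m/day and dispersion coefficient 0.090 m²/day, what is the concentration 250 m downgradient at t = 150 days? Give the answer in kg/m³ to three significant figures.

0.193 kg/m³

For an instantaneous plane source, C(x,t) = M/(n_e·A·√(4πDt)) · exp(−(x−vt)²/(4Dt)), with n_e·A the pore (flow) area.
Plume center vt = 1.7 × 150 = 255 m, so the well at 250 m is 5 m upgradient of the peak.
√(4πDt) = 13.02 m, giving peak height M/(n_e·A·√(4πDt)) = 7.2/(0.44 × 4.1 × 13.02) = 0.3065 kg/m³.
(x−vt)²/(4Dt) = (-5)²/(4 × 0.090 × 150) = 0.4630; exp(−0.4630) = 0.6294.
C = 0.3065 × 0.6294 = 0.193 kg/m³.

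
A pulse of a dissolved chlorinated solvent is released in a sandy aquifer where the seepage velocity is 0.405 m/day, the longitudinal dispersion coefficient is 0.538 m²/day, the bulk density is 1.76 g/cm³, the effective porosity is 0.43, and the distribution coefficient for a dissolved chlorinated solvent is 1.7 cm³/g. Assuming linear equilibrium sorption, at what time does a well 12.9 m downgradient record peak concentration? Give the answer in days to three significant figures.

229 days

Retardation factor R = 1 + ρ_b·K_d/n = 1 + 1.76 × 1.7/0.43 = 7.958.
Sorption retards both mechanisms: v_R = v/R = 0.05089 m/day, D_R = D/R = 0.06760 m²/day.
Peak time from v_R²t² + 2D_R t − x² = 0: t = (√(D_R² + v_R²x²) − D_R)/v_R².
√(D_R² + v_R²x²) = √(0.06760² + 0.05089² × 12.9²) = 0.6600; v_R² = 0.002590.
t = (0.6600 − 0.06760)/0.002590 = 229 days.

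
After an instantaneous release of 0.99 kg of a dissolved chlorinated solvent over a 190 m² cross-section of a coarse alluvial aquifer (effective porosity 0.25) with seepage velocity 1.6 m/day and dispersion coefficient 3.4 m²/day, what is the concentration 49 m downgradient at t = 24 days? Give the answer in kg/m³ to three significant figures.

0.000461 kg/m³

For an instantaneous plane source, C(x,t) = M/(n_e·A·√(4πDt)) · exp(−(x−vt)²/(4Dt)), with n_e·A the pore (flow) area.
Plume center vt = 1.6 × 24 = 38.4 m, so the well at 49 m is 10.6 m downgradient of the peak.
√(4πDt) = 32.02 m, giving peak height M/(n_e·A·√(4πDt)) = 0.99/(0.25 × 190 × 32.02) = 0.0006509 kg/m³.
(x−vt)²/(4Dt) = (10.6)²/(4 × 3.4 × 24) = 0.3442; exp(−0.3442) = 0.7088.
C = 0.0006509 × 0.7088 = 0.000461 kg/m³.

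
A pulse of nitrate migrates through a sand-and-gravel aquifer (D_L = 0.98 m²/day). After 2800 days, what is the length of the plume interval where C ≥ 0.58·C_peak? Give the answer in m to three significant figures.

155 m

The plume is Gaussian with σ = √(2Dt) = √(2 × 0.98 × 2800) = 74.08 m.
C/C_peak = exp(−Δx²/(2σ²)) = 0.58 ⇒ Δx = σ·√(−2 ln 0.58) = 74.08 × 1.044 = 77.34 m.
Width = 2Δx = 155 m.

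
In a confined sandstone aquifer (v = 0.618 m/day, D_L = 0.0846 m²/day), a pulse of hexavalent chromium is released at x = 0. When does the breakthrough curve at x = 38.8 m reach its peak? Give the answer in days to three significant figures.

For the 1D instantaneous-source solution, setting ∂C/∂t = 0 at fixed x gives v²t² + 2Dt − x² = 0, so t = (√(D² + v²x²) − D)/v².
√(D² + v²x²) = √(0.0846² + 0.618² × 38.8²) = 23.98; v² = 0.381924.
t = (23.98 − 0.0846)/0.381924 = 62.6 days (vs. the pure-advection estimate x/v = 62.8 d).

62.6 days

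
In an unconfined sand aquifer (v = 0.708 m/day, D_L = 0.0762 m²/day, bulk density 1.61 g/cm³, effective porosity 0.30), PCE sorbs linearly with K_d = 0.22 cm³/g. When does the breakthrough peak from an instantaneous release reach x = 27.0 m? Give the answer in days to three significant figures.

Retardation factor R = 1 + ρ_b·K_d/n = 1 + 1.61 × 0.22/0.30 = 2.181.
Sorption retards both mechanisms: v_R = v/R = 0.3246 m/day, D_R = D/R = 0.03494 m²/day.
Peak time from v_R²t² + 2D_R t − x² = 0: t = (√(D_R² + v_R²x²) − D_R)/v_R².
√(D_R² + v_R²x²) = √(0.03494² + 0.3246² × 27.0²) = 8.764; v_R² = 0.1054.
t = (8.764 − 0.03494)/0.1054 = 82.8 days.

82.8 days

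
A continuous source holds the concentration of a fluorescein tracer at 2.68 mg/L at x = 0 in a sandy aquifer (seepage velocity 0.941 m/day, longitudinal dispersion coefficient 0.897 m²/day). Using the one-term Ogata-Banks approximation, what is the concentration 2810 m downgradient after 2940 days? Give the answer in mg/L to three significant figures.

For a continuous step input, C/C₀ ≈ ½·erfc((x−vt)/(2√(Dt))).
vt = 0.941 × 2940 = 2766.54 m and 2√(Dt) = 2√(0.897 × 2940) = 102.7 m.
Argument (x−vt)/(2√(Dt)) = (2810 − 2766.54)/102.7 = 0.4232; ½·erfc(0.4232) = 0.2748.
C = 2.68 × 0.2748 = 0.736 mg/L.

0.736 mg/L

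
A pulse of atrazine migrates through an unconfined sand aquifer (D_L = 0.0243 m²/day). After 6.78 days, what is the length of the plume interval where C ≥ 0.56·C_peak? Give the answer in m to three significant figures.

The plume is Gaussian with σ = √(2Dt) = √(2 × 0.0243 × 6.78) = 0.5740 m.
C/C_peak = exp(−Δx²/(2σ²)) = 0.56 ⇒ Δx = σ·√(−2 ln 0.56) = 0.5740 × 1.077 = 0.6182 m.
Width = 2Δx = 1.24 m.

1.24 m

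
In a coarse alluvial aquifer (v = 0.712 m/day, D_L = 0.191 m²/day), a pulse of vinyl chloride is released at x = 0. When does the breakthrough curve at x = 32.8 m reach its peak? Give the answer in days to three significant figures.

For the 1D instantaneous-source solution, setting ∂C/∂t = 0 at fixed x gives v²t² + 2Dt − x² = 0, so t = (√(D² + v²x²) − D)/v².
√(D² + v²x²) = √(0.191² + 0.712² × 32.8²) = 23.35; v² = 0.506944.
t = (23.35 − 0.191)/0.506944 = 45.7 days (vs. the pure-advection estimate x/v = 46.1 d).

45.7 days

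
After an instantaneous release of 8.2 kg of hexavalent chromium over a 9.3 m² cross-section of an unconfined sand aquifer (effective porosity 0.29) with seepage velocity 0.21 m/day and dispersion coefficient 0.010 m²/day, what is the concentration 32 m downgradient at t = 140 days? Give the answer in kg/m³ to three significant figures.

0.217 kg/m³

For an instantaneous plane source, C(x,t) = M/(n_e·A·√(4πDt)) · exp(−(x−vt)²/(4Dt)), with n_e·A the pore (flow) area.
Plume center vt = 0.21 × 140 = 29.4 m, so the well at 32 m is 2.6 m downgradient of the peak.
√(4πDt) = 4.194 m, giving peak height M/(n_e·A·√(4πDt)) = 8.2/(0.29 × 9.3 × 4.194) = 0.7249 kg/m³.
(x−vt)²/(4Dt) = (2.6)²/(4 × 0.010 × 140) = 1.207; exp(−1.207) = 0.2991.
C = 0.7249 × 0.2991 = 0.217 kg/m³.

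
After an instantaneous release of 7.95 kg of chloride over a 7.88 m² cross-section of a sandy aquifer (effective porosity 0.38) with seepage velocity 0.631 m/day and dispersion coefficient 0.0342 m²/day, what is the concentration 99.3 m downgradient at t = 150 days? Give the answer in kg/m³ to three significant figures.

0.115 kg/m³

For an instantaneous plane source, C(x,t) = M/(n_e·A·√(4πDt)) · exp(−(x−vt)²/(4Dt)), with n_e·A the pore (flow) area.
Plume center vt = 0.631 × 150 = 94.65 m, so the well at 99.3 m is 4.65 m downgradient of the peak.
√(4πDt) = 8.029 m, giving peak height M/(n_e·A·√(4πDt)) = 7.95/(0.38 × 7.88 × 8.029) = 0.3307 kg/m³.
(x−vt)²/(4Dt) = (4.65)²/(4 × 0.0342 × 150) = 1.054; exp(−1.054) = 0.3485.
C = 0.3307 × 0.3485 = 0.115 kg/m³.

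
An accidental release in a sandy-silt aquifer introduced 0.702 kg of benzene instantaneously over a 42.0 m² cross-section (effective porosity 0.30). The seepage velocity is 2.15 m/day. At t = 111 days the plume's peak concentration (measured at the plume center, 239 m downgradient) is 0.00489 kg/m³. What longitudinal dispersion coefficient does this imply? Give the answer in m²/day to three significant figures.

At the plume center C_max = M/(n_e·A·√(4πDt)), so D = M²/(4πt·(n_e·A·C_max)²).
n_e·A·C_max = 0.30 × 42.0 × 0.00489 = 0.06161 kg/m.
D = 0.702²/(4π × 111 × 0.06161²) = 0.0931 m²/day.

0.0931 m²/day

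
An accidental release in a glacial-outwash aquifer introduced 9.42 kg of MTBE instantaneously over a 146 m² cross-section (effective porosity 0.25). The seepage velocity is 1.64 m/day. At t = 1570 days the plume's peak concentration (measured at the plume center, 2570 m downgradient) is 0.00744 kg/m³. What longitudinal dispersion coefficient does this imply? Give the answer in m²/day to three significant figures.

0.0610 m²/day

At the plume center C_max = M/(n_e·A·√(4πDt)), so D = M²/(4πt·(n_e·A·C_max)²).
n_e·A·C_max = 0.25 × 146 × 0.00744 = 0.2716 kg/m.
D = 9.42²/(4π × 1570 × 0.2716²) = 0.0610 m²/day.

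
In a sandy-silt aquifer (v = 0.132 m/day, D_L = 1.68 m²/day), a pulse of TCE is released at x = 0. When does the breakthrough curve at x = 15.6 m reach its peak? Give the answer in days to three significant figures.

For the 1D instantaneous-source solution, setting ∂C/∂t = 0 at fixed x gives v²t² + 2Dt − x² = 0, so t = (√(D² + v²x²) − D)/v².
√(D² + v²x²) = √(1.68² + 0.132² × 15.6²) = 2.658; v² = 0.017424.
t = (2.658 − 1.68)/0.017424 = 56.1 days (vs. the pure-advection estimate x/v = 118 d).

56.1 days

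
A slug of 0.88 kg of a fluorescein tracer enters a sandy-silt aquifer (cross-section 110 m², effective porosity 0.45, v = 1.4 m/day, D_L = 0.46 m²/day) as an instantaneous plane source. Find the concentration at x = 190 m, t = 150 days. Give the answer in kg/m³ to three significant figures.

For an instantaneous plane source, C(x,t) = M/(n_e·A·√(4πDt)) · exp(−(x−vt)²/(4Dt)), with n_e·A the pore (flow) area.
Plume center vt = 1.4 × 150 = 210 m, so the well at 190 m is 20 m upgradient of the peak.
√(4πDt) = 29.45 m, giving peak height M/(n_e·A·√(4πDt)) = 0.88/(0.45 × 110 × 29.45) = 0.0006037 kg/m³.
(x−vt)²/(4Dt) = (-20)²/(4 × 0.46 × 150) = 1.449; exp(−1.449) = 0.2348.
C = 0.0006037 × 0.2348 = 0.000142 kg/m³.

0.000142 kg/m³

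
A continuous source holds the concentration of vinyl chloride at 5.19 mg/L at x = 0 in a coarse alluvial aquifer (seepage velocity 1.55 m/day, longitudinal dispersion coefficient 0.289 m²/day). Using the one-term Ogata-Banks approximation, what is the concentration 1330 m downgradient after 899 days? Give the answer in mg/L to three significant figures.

For a continuous step input, C/C₀ ≈ ½·erfc((x−vt)/(2√(Dt))).
vt = 1.55 × 899 = 1393.45 m and 2√(Dt) = 2√(0.289 × 899) = 32.24 m.
Argument (x−vt)/(2√(Dt)) = (1330 − 1393.45)/32.24 = -1.968; ½·erfc(-1.968) = 0.9973.
C = 5.19 × 0.9973 = 5.18 mg/L.

5.18 mg/L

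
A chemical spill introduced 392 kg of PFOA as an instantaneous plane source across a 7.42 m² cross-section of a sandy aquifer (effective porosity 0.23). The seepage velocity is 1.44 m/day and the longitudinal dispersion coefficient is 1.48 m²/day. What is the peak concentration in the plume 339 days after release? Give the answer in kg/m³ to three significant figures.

2.89 kg/m³

The peak of an instantaneous 1D plume sits at x = vt; there the Gaussian factor is 1 and C_max = M/(n_e·A·√(4πDt)), where n_e·A is the pore area the mass is dissolved in.
√(4πDt) = √(4π × 1.48 × 339) = 79.40 m, so C_max = 392/(0.23 × 7.42 × 79.40) = 2.89 kg/m³.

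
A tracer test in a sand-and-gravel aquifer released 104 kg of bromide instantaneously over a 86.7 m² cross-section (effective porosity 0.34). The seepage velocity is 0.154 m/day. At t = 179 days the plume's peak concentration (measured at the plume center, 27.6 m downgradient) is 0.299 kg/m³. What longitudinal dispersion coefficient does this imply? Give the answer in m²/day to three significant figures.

0.0619 m²/day

At the plume center C_max = M/(n_e·A·√(4πDt)), so D = M²/(4πt·(n_e·A·C_max)²).
n_e·A·C_max = 0.34 × 86.7 × 0.299 = 8.814 kg/m.
D = 104²/(4π × 179 × 8.814²) = 0.0619 m²/day.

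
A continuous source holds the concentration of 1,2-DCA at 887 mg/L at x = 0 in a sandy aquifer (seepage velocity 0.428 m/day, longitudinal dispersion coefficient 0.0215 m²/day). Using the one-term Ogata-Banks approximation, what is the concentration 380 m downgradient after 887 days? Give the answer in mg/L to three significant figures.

For a continuous step input, C/C₀ ≈ ½·erfc((x−vt)/(2√(Dt))).
vt = 0.428 × 887 = 379.636 m and 2√(Dt) = 2√(0.0215 × 887) = 8.734 m.
Argument (x−vt)/(2√(Dt)) = (380 − 379.636)/8.734 = 0.04168; ½·erfc(0.04168) = 0.4765.
C = 887 × 0.4765 = 423 mg/L.

423 mg/L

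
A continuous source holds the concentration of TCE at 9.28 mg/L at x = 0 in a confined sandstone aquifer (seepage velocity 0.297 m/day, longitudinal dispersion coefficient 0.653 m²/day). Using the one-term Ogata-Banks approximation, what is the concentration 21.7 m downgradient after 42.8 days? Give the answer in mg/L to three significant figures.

For a continuous step input, C/C₀ ≈ ½·erfc((x−vt)/(2√(Dt))).
vt = 0.297 × 42.8 = 12.7116 m and 2√(Dt) = 2√(0.653 × 42.8) = 10.57 m.
Argument (x−vt)/(2√(Dt)) = (21.7 − 12.7116)/10.57 = 0.8504; ½·erfc(0.8504) = 0.1146.
C = 9.28 × 0.1146 = 1.06 mg/L.

1.06 mg/L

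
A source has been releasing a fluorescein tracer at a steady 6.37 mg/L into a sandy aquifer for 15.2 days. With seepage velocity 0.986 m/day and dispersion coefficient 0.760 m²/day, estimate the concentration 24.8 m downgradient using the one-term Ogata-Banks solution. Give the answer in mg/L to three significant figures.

0.131 mg/L

For a continuous step input, C/C₀ ≈ ½·erfc((x−vt)/(2√(Dt))).
vt = 0.986 × 15.2 = 14.9872 m and 2√(Dt) = 2√(0.760 × 15.2) = 6.798 m.
Argument (x−vt)/(2√(Dt)) = (24.8 − 14.9872)/6.798 = 1.443; ½·erfc(1.443) = 0.02064.
C = 6.37 × 0.02064 = 0.131 mg/L.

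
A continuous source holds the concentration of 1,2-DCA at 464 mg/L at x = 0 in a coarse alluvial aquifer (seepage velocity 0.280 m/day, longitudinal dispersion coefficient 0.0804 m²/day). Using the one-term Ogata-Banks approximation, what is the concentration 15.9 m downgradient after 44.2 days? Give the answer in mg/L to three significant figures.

43.2 mg/L

For a continuous step input, C/C₀ ≈ ½·erfc((x−vt)/(2√(Dt))).
vt = 0.280 × 44.2 = 12.376 m and 2√(Dt) = 2√(0.0804 × 44.2) = 3.770 m.
Argument (x−vt)/(2√(Dt)) = (15.9 − 12.376)/3.770 = 0.9347; ½·erfc(0.9347) = 0.09311.
C = 464 × 0.09311 = 43.2 mg/L.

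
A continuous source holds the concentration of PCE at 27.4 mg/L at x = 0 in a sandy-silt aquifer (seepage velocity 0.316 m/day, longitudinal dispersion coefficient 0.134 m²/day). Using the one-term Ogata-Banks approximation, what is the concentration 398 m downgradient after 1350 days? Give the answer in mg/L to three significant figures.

For a continuous step input, C/C₀ ≈ ½·erfc((x−vt)/(2√(Dt))).
vt = 0.316 × 1350 = 426.6 m and 2√(Dt) = 2√(0.134 × 1350) = 26.90 m.
Argument (x−vt)/(2√(Dt)) = (398 − 426.6)/26.90 = -1.063; ½·erfc(-1.063) = 0.9336.
C = 27.4 × 0.9336 = 25.6 mg/L.

25.6 mg/L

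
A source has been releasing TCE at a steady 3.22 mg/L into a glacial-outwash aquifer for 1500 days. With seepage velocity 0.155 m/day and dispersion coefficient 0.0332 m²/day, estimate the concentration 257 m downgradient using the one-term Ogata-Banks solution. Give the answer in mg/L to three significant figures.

0.0227 mg/L

For a continuous step input, C/C₀ ≈ ½·erfc((x−vt)/(2√(Dt))).
vt = 0.155 × 1500 = 232.5 m and 2√(Dt) = 2√(0.0332 × 1500) = 14.11 m.
Argument (x−vt)/(2√(Dt)) = (257 − 232.5)/14.11 = 1.736; ½·erfc(1.736) = 0.007043.
C = 3.22 × 0.007043 = 0.0227 mg/L.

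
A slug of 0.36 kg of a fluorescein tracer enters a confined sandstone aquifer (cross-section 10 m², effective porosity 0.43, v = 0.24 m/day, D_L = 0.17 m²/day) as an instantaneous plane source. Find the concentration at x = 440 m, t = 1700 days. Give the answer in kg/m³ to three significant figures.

For an instantaneous plane source, C(x,t) = M/(n_e·A·√(4πDt)) · exp(−(x−vt)²/(4Dt)), with n_e·A the pore (flow) area.
Plume center vt = 0.24 × 1700 = 408 m, so the well at 440 m is 32 m downgradient of the peak.
√(4πDt) = 60.26 m, giving peak height M/(n_e·A·√(4πDt)) = 0.36/(0.43 × 10 × 60.26) = 0.001389 kg/m³.
(x−vt)²/(4Dt) = (32)²/(4 × 0.17 × 1700) = 0.8858; exp(−0.8858) = 0.4124.
C = 0.001389 × 0.4124 = 0.000573 kg/m³.

0.000573 kg/m³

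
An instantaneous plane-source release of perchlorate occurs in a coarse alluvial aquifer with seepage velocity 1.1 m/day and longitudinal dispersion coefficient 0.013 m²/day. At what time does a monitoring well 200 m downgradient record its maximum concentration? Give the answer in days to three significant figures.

For the 1D instantaneous-source solution, setting ∂C/∂t = 0 at fixed x gives v²t² + 2Dt − x² = 0, so t = (√(D² + v²x²) − D)/v².
√(D² + v²x²) = √(0.013² + 1.1² × 200²) = 220.0; v² = 1.21.
t = (220.0 − 0.013)/1.21 = 182 days (vs. the pure-advection estimate x/v = 182 d).

182 days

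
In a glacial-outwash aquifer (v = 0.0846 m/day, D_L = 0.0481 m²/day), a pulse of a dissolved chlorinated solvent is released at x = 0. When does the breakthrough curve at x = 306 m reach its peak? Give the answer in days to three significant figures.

For the 1D instantaneous-source solution, setting ∂C/∂t = 0 at fixed x gives v²t² + 2Dt − x² = 0, so t = (√(D² + v²x²) − D)/v².
√(D² + v²x²) = √(0.0481² + 0.0846² × 306²) = 25.89; v² = 0.00715716.
t = (25.89 − 0.0481)/0.00715716 = 3610 days (vs. the pure-advection estimate x/v = 3620 d).

3610 days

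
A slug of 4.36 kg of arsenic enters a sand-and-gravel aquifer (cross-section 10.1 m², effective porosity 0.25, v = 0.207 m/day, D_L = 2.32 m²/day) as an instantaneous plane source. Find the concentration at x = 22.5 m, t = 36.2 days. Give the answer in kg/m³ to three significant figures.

0.0272 kg/m³

For an instantaneous plane source, C(x,t) = M/(n_e·A·√(4πDt)) · exp(−(x−vt)²/(4Dt)), with n_e·A the pore (flow) area.
Plume center vt = 0.207 × 36.2 = 7.4934 m, so the well at 22.5 m is 15.0066 m downgradient of the peak.
√(4πDt) = 32.49 m, giving peak height M/(n_e·A·√(4πDt)) = 4.36/(0.25 × 10.1 × 32.49) = 0.05315 kg/m³.
(x−vt)²/(4Dt) = (15.0066)²/(4 × 2.32 × 36.2) = 0.6704; exp(−0.6704) = 0.5115.
C = 0.05315 × 0.5115 = 0.0272 kg/m³.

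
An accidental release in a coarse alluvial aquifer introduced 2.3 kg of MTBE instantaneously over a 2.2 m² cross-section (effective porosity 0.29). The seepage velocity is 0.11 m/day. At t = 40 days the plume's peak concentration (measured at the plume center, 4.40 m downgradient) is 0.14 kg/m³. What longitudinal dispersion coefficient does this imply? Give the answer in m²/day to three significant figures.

At the plume center C_max = M/(n_e·A·√(4πDt)), so D = M²/(4πt·(n_e·A·C_max)²).
n_e·A·C_max = 0.29 × 2.2 × 0.14 = 0.08932 kg/m.
D = 2.3²/(4π × 40 × 0.08932²) = 1.32 m²/day.

1.32 m²/day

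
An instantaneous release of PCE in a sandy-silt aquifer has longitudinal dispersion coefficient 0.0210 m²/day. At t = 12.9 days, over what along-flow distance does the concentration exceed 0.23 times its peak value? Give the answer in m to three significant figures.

2.52 m

The plume is Gaussian with σ = √(2Dt) = √(2 × 0.0210 × 12.9) = 0.7361 m.
C/C_peak = exp(−Δx²/(2σ²)) = 0.23 ⇒ Δx = σ·√(−2 ln 0.23) = 0.7361 × 1.714 = 1.262 m.
Width = 2Δx = 2.52 m.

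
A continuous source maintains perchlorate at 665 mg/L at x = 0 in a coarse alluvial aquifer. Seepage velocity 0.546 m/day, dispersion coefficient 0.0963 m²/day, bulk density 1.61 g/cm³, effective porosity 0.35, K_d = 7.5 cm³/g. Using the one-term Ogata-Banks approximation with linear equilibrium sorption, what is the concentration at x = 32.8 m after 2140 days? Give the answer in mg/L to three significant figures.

341 mg/L

Retardation factor R = 1 + ρ_b·K_d/n = 1 + 1.61 × 7.5/0.35 = 35.50.
Sorption retards both mechanisms: v_R = v/R = 0.01538 m/day, D_R = D/R = 0.002713 m²/day.
v_R·t = 0.01538 × 2140 = 32.9132 m; 2√(D_R t) = 4.819 m; argument = (32.8 − 32.9132)/4.819 = -0.02349.
C = C₀ × ½·erfc(-0.02349) = 665 × 0.5133 = 341 mg/L.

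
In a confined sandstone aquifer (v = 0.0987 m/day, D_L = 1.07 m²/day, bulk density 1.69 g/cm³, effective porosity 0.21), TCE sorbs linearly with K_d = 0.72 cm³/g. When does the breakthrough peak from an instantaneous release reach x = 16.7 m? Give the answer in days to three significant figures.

Retardation factor R = 1 + ρ_b·K_d/n = 1 + 1.69 × 0.72/0.21 = 6.794.
Sorption retards both mechanisms: v_R = v/R = 0.01453 m/day, D_R = D/R = 0.1575 m²/day.
Peak time from v_R²t² + 2D_R t − x² = 0: t = (√(D_R² + v_R²x²) − D_R)/v_R².
√(D_R² + v_R²x²) = √(0.1575² + 0.01453² × 16.7²) = 0.2893; v_R² = 0.0002111.
t = (0.2893 − 0.1575)/0.0002111 = 624 days.

624 days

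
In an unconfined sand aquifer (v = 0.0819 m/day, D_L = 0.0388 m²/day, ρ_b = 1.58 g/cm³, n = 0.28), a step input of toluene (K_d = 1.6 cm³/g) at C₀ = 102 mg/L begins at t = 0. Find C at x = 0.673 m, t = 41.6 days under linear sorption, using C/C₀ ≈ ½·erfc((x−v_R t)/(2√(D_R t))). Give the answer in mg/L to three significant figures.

Retardation factor R = 1 + ρ_b·K_d/n = 1 + 1.58 × 1.6/0.28 = 10.03.
Sorption retards both mechanisms: v_R = v/R = 0.008166 m/day, D_R = D/R = 0.003868 m²/day.
v_R·t = 0.008166 × 41.6 = 0.3397056 m; 2√(D_R t) = 0.8023 m; argument = (0.673 − 0.3397056)/0.8023 = 0.4154.
C = C₀ × ½·erfc(0.4154) = 102 × 0.2784 = 28.4 mg/L.

28.4 mg/L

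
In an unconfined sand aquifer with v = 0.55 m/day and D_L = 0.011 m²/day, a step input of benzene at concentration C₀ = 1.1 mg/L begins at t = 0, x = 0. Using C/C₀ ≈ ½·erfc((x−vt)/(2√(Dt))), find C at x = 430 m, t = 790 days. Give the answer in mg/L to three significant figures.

For a continuous step input, C/C₀ ≈ ½·erfc((x−vt)/(2√(Dt))).
vt = 0.55 × 790 = 434.5 m and 2√(Dt) = 2√(0.011 × 790) = 5.896 m.
Argument (x−vt)/(2√(Dt)) = (430 − 434.5)/5.896 = -0.7632; ½·erfc(-0.7632) = 0.8598.
C = 1.1 × 0.8598 = 0.946 mg/L.

0.946 mg/L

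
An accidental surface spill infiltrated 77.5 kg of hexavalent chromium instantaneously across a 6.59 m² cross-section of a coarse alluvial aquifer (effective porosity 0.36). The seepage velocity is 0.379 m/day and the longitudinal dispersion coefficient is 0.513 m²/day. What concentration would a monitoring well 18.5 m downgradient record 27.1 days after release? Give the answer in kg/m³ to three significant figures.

0.731 kg/m³

For an instantaneous plane source, C(x,t) = M/(n_e·A·√(4πDt)) · exp(−(x−vt)²/(4Dt)), with n_e·A the pore (flow) area.
Plume center vt = 0.379 × 27.1 = 10.2709 m, so the well at 18.5 m is 8.2291 m downgradient of the peak.
√(4πDt) = 13.22 m, giving peak height M/(n_e·A·√(4πDt)) = 77.5/(0.36 × 6.59 × 13.22) = 2.471 kg/m³.
(x−vt)²/(4Dt) = (8.2291)²/(4 × 0.513 × 27.1) = 1.218; exp(−1.218) = 0.2958.
C = 2.471 × 0.2958 = 0.731 kg/m³.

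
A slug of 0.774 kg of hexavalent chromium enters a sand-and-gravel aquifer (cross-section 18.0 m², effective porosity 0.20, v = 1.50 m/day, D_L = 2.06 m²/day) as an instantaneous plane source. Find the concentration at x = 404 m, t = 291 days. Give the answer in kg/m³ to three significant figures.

0.00159 kg/m³

For an instantaneous plane source, C(x,t) = M/(n_e·A·√(4πDt)) · exp(−(x−vt)²/(4Dt)), with n_e·A the pore (flow) area.
Plume center vt = 1.50 × 291 = 436.5 m, so the well at 404 m is 32.5 m upgradient of the peak.
√(4πDt) = 86.79 m, giving peak height M/(n_e·A·√(4πDt)) = 0.774/(0.20 × 18.0 × 86.79) = 0.002477 kg/m³.
(x−vt)²/(4Dt) = (-32.5)²/(4 × 2.06 × 291) = 0.4405; exp(−0.4405) = 0.6437.
C = 0.002477 × 0.6437 = 0.00159 kg/m³.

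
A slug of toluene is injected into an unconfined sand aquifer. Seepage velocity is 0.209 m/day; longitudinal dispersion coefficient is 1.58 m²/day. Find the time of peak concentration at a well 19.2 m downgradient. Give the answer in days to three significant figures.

62.6 days

For the 1D instantaneous-source solution, setting ∂C/∂t = 0 at fixed x gives v²t² + 2Dt − x² = 0, so t = (√(D² + v²x²) − D)/v².
√(D² + v²x²) = √(1.58² + 0.209² × 19.2²) = 4.313; v² = 0.043681.
t = (4.313 − 1.58)/0.043681 = 62.6 days (vs. the pure-advection estimate x/v = 91.9 d).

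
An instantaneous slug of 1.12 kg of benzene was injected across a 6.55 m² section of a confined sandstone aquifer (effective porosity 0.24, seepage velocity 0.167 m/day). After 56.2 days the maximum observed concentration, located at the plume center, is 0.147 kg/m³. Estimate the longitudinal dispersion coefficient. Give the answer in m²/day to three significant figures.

At the plume center C_max = M/(n_e·A·√(4πDt)), so D = M²/(4πt·(n_e·A·C_max)²).
n_e·A·C_max = 0.24 × 6.55 × 0.147 = 0.2311 kg/m.
D = 1.12²/(4π × 56.2 × 0.2311²) = 0.0333 m²/day.

0.0333 m²/day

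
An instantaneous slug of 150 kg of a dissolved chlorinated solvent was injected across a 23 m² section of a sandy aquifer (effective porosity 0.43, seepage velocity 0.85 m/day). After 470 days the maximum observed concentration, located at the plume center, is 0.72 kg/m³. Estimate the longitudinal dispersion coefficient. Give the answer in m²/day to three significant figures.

0.0751 m²/day

At the plume center C_max = M/(n_e·A·√(4πDt)), so D = M²/(4πt·(n_e·A·C_max)²).
n_e·A·C_max = 0.43 × 23 × 0.72 = 7.121 kg/m.
D = 150²/(4π × 470 × 7.121²) = 0.0751 m²/day.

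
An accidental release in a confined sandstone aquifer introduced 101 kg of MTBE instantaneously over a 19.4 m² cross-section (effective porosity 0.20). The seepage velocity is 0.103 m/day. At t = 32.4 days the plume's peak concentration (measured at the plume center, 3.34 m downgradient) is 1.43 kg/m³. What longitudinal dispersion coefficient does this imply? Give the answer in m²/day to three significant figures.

At the plume center C_max = M/(n_e·A·√(4πDt)), so D = M²/(4πt·(n_e·A·C_max)²).
n_e·A·C_max = 0.20 × 19.4 × 1.43 = 5.548 kg/m.
D = 101²/(4π × 32.4 × 5.548²) = 0.814 m²/day.

0.814 m²/day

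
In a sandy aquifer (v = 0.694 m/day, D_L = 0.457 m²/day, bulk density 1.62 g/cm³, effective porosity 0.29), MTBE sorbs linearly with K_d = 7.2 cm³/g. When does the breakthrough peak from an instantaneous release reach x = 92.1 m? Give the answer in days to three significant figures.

Retardation factor R = 1 + ρ_b·K_d/n = 1 + 1.62 × 7.2/0.29 = 41.22.
Sorption retards both mechanisms: v_R = v/R = 0.01684 m/day, D_R = D/R = 0.01109 m²/day.
Peak time from v_R²t² + 2D_R t − x² = 0: t = (√(D_R² + v_R²x²) − D_R)/v_R².
√(D_R² + v_R²x²) = √(0.01109² + 0.01684² × 92.1²) = 1.551; v_R² = 0.0002836.
t = (1.551 − 0.01109)/0.0002836 = 5430 days.

5430 days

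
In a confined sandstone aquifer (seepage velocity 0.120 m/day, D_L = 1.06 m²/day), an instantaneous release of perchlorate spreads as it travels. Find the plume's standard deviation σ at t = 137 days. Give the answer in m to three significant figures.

Dispersive spreading gives a Gaussian with σ² = 2Dt; advection only shifts the center.
σ = √(2 × 1.06 × 137) = 17.0 m.

17.0 m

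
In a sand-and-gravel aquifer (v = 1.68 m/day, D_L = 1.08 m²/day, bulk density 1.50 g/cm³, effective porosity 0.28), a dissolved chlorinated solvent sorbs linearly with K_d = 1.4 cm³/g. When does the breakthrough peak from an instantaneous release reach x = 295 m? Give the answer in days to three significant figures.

Retardation factor R = 1 + ρ_b·K_d/n = 1 + 1.50 × 1.4/0.28 = 8.500.
Sorption retards both mechanisms: v_R = v/R = 0.1976 m/day, D_R = D/R = 0.1271 m²/day.
Peak time from v_R²t² + 2D_R t − x² = 0: t = (√(D_R² + v_R²x²) − D_R)/v_R².
√(D_R² + v_R²x²) = √(0.1271² + 0.1976² × 295²) = 58.29; v_R² = 0.03905.
t = (58.29 − 0.1271)/0.03905 = 1490 days.

1490 days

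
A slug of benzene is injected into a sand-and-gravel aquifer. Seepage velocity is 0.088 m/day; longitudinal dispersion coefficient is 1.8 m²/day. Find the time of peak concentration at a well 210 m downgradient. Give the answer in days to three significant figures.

2170 days

For the 1D instantaneous-source solution, setting ∂C/∂t = 0 at fixed x gives v²t² + 2Dt − x² = 0, so t = (√(D² + v²x²) − D)/v².
√(D² + v²x²) = √(1.8² + 0.088² × 210²) = 18.57; v² = 0.007744.
t = (18.57 − 1.8)/0.007744 = 2170 days (vs. the pure-advection estimate x/v = 2390 d).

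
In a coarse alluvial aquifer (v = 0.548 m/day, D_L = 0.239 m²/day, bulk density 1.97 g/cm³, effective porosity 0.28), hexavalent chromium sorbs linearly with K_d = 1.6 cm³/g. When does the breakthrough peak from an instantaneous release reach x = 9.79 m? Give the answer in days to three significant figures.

Retardation factor R = 1 + ρ_b·K_d/n = 1 + 1.97 × 1.6/0.28 = 12.26.
Sorption retards both mechanisms: v_R = v/R = 0.04470 m/day, D_R = D/R = 0.01949 m²/day.
Peak time from v_R²t² + 2D_R t − x² = 0: t = (√(D_R² + v_R²x²) − D_R)/v_R².
√(D_R² + v_R²x²) = √(0.01949² + 0.04470² × 9.79²) = 0.4380; v_R² = 0.001998.
t = (0.4380 − 0.01949)/0.001998 = 209 days.

209 days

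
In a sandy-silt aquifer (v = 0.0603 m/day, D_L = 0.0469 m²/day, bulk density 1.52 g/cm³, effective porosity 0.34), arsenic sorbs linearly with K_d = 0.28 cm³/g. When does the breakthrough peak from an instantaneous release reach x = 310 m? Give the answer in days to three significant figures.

Retardation factor R = 1 + ρ_b·K_d/n = 1 + 1.52 × 0.28/0.34 = 2.252.
Sorption retards both mechanisms: v_R = v/R = 0.02678 m/day, D_R = D/R = 0.02083 m²/day.
Peak time from v_R²t² + 2D_R t − x² = 0: t = (√(D_R² + v_R²x²) − D_R)/v_R².
√(D_R² + v_R²x²) = √(0.02083² + 0.02678² × 310²) = 8.302; v_R² = 0.0007172.
t = (8.302 − 0.02083)/0.0007172 = 11500 days.

11500 days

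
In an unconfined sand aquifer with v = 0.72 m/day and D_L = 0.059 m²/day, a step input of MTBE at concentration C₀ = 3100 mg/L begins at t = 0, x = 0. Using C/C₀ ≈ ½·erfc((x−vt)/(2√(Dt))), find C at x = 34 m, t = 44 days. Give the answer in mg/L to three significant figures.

478 mg/L

For a continuous step input, C/C₀ ≈ ½·erfc((x−vt)/(2√(Dt))).
vt = 0.72 × 44 = 31.68 m and 2√(Dt) = 2√(0.059 × 44) = 3.222 m.
Argument (x−vt)/(2√(Dt)) = (34 − 31.68)/3.222 = 0.7200; ½·erfc(0.7200) = 0.1543.
C = 3100 × 0.1543 = 478 mg/L.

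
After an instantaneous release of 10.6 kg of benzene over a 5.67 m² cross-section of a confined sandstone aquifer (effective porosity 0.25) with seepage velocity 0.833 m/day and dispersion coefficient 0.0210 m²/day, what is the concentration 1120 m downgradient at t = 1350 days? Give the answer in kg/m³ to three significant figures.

0.330 kg/m³

For an instantaneous plane source, C(x,t) = M/(n_e·A·√(4πDt)) · exp(−(x−vt)²/(4Dt)), with n_e·A the pore (flow) area.
Plume center vt = 0.833 × 1350 = 1124.55 m, so the well at 1120 m is 4.55 m upgradient of the peak.
√(4πDt) = 18.87 m, giving peak height M/(n_e·A·√(4πDt)) = 10.6/(0.25 × 5.67 × 18.87) = 0.3963 kg/m³.
(x−vt)²/(4Dt) = (-4.55)²/(4 × 0.0210 × 1350) = 0.1826; exp(−0.1826) = 0.8331.
C = 0.3963 × 0.8331 = 0.330 kg/m³.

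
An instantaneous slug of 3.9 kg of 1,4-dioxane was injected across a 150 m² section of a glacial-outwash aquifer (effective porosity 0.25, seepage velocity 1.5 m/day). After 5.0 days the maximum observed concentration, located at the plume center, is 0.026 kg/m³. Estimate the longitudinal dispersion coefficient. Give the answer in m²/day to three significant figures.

At the plume center C_max = M/(n_e·A·√(4πDt)), so D = M²/(4πt·(n_e·A·C_max)²).
n_e·A·C_max = 0.25 × 150 × 0.026 = 0.9750 kg/m.
D = 3.9²/(4π × 5.0 × 0.9750²) = 0.255 m²/day.

0.255 m²/day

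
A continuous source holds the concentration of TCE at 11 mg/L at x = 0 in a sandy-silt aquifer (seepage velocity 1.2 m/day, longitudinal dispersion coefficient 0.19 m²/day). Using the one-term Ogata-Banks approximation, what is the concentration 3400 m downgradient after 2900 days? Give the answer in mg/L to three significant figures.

10.9 mg/L

For a continuous step input, C/C₀ ≈ ½·erfc((x−vt)/(2√(Dt))).
vt = 1.2 × 2900 = 3480 m and 2√(Dt) = 2√(0.19 × 2900) = 46.95 m.
Argument (x−vt)/(2√(Dt)) = (3400 − 3480)/46.95 = -1.704; ½·erfc(-1.704) = 0.9920.
C = 11 × 0.9920 = 10.9 mg/L.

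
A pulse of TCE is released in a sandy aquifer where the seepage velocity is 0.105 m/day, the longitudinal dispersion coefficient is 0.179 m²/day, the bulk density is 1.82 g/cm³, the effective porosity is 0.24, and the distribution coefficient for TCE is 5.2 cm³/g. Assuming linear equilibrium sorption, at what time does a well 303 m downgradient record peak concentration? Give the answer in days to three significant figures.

116000 days

Retardation factor R = 1 + ρ_b·K_d/n = 1 + 1.82 × 5.2/0.24 = 40.43.
Sorption retards both mechanisms: v_R = v/R = 0.002597 m/day, D_R = D/R = 0.004427 m²/day.
Peak time from v_R²t² + 2D_R t − x² = 0: t = (√(D_R² + v_R²x²) − D_R)/v_R².
√(D_R² + v_R²x²) = √(0.004427² + 0.002597² × 303²) = 0.7869; v_R² = 6.744e-06.
t = (0.7869 − 0.004427)/6.744e-06 = 116000 days.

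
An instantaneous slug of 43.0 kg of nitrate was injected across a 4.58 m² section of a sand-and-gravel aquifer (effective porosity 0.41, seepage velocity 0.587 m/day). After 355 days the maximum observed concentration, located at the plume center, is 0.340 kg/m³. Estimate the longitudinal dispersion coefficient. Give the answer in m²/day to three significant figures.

At the plume center C_max = M/(n_e·A·√(4πDt)), so D = M²/(4πt·(n_e·A·C_max)²).
n_e·A·C_max = 0.41 × 4.58 × 0.340 = 0.6385 kg/m.
D = 43.0²/(4π × 355 × 0.6385²) = 1.02 m²/day.

1.02 m²/day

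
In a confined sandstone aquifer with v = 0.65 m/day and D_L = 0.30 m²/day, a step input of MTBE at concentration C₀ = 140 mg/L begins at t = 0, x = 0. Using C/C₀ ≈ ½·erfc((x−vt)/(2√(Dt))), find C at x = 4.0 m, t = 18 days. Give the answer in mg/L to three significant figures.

139 mg/L

For a continuous step input, C/C₀ ≈ ½·erfc((x−vt)/(2√(Dt))).
vt = 0.65 × 18 = 11.7 m and 2√(Dt) = 2√(0.30 × 18) = 4.648 m.
Argument (x−vt)/(2√(Dt)) = (4.0 − 11.7)/4.648 = -1.657; ½·erfc(-1.657) = 0.9904.
C = 140 × 0.9904 = 139 mg/L.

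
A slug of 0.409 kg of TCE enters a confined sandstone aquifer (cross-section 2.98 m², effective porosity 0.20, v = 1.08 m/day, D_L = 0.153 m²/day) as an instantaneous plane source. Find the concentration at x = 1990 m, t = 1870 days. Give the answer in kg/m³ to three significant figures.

For an instantaneous plane source, C(x,t) = M/(n_e·A·√(4πDt)) · exp(−(x−vt)²/(4Dt)), with n_e·A the pore (flow) area.
Plume center vt = 1.08 × 1870 = 2019.6 m, so the well at 1990 m is 29.6 m upgradient of the peak.
√(4πDt) = 59.96 m, giving peak height M/(n_e·A·√(4πDt)) = 0.409/(0.20 × 2.98 × 59.96) = 0.01144 kg/m³.
(x−vt)²/(4Dt) = (-29.6)²/(4 × 0.153 × 1870) = 0.7656; exp(−0.7656) = 0.4651.
C = 0.01144 × 0.4651 = 0.00532 kg/m³.

0.00532 kg/m³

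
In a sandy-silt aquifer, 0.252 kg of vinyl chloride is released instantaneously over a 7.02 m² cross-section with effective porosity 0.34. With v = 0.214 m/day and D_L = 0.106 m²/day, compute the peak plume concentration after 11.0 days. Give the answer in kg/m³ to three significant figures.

0.0276 kg/m³

The peak of an instantaneous 1D plume sits at x = vt; there the Gaussian factor is 1 and C_max = M/(n_e·A·√(4πDt)), where n_e·A is the pore area the mass is dissolved in.
√(4πDt) = √(4π × 0.106 × 11.0) = 3.828 m, so C_max = 0.252/(0.34 × 7.02 × 3.828) = 0.0276 kg/m³.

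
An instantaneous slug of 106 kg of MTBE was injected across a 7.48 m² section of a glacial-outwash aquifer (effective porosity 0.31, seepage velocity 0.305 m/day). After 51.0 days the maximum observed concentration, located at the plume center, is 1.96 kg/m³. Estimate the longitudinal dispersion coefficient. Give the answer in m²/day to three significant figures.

At the plume center C_max = M/(n_e·A·√(4πDt)), so D = M²/(4πt·(n_e·A·C_max)²).
n_e·A·C_max = 0.31 × 7.48 × 1.96 = 4.545 kg/m.
D = 106²/(4π × 51.0 × 4.545²) = 0.849 m²/day.

0.849 m²/day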